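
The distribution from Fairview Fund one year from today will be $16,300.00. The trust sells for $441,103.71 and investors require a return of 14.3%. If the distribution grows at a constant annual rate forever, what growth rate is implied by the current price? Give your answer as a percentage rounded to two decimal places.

10.60%

P = D₁/(r−g) ⇒ g = r − D₁/P = 0.143 − $16,300.00/$441,103.71 = 0.106047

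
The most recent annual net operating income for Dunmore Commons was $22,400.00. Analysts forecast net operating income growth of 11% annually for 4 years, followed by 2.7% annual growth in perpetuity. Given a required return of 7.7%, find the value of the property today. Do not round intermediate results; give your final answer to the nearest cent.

D_1 = 24864.00000
D_2 = 27599.04000
D_3 = 30634.93440
D_4 = 34004.77718
Terminal value at year 4: TV = D_4×(1+g_2)/(r−g_2) = 34922.90617/0.05 = 698458.12336
P_0 = D_1/(1+r)^1 + D_2/(1+r)^2 + D_3/(1+r)^3 + D_4/(1+r)^4 + TV/(1+r)^4
    = 23086.35097 + 23793.73220 + 24522.78806 + 25274.18268 + 519131.71234 = 615808.76626

$615808.77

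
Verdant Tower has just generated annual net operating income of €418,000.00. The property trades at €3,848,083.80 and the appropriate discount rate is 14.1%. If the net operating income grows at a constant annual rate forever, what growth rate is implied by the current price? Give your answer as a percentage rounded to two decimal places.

2.92%

P = D₀(1+g)/(r−g) ⇒ P(r−g) = D₀(1+g) ⇒ g(P+D₀) = P·r − D₀
g = (P·r − D₀)/(P + D₀) = (€3,848,083.80×0.141 − €418,000.00) / (€3,848,083.80 + €418,000.00) = 0.029202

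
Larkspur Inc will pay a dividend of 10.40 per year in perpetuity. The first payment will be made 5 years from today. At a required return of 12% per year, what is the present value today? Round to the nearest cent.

55.08

Value at end of year 4: C / r = 10.40 / 0.12 = 86.6667
Discount to today: PV = 86.6667 / (1 + 0.12)^4 = 86.6667 / 1.573519 = 55.08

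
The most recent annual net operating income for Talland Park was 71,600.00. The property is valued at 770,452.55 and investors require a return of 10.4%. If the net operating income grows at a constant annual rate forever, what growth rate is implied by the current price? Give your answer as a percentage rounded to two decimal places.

P = D₀(1+g)/(r−g) ⇒ P(r−g) = D₀(1+g) ⇒ g(P+D₀) = P·r − D₀
g = (P·r − D₀)/(P + D₀) = (770,452.55×0.104 − 71,600.00) / (770,452.55 + 71,600.00) = 0.010127

1.01%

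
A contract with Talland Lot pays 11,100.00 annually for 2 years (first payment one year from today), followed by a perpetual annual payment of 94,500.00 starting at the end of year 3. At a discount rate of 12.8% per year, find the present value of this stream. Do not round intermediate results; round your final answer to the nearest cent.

598798.83

PV of 2-year annuity: 11,100.00 × [1 − (1+0.128)^−2] / 0.128 = 18564.20703
Perpetuity value at year 2: 94,500.00 / 0.128 = 738281.25000
PV of perpetuity: 738281.25000 / (1+0.128)^2 = 580234.62257
Total PV = 18564.20703 + 580234.62257 = 598798.82960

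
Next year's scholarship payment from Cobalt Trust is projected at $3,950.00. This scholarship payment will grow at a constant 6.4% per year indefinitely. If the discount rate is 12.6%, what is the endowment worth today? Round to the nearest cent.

Growing perpetuity: P = D₁ / (r − g) = $3,950.0000 / (0.126 − 0.064) = $63,709.68

$63709.68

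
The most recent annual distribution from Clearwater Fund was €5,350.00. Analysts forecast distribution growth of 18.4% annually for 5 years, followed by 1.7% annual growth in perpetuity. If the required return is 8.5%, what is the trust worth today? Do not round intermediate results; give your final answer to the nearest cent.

€158842.08

D_1 = 6334.40000
D_2 = 7499.92960
D_3 = 8879.91665
D_4 = 10513.82131
D_5 = 12448.36443
Terminal value at year 5: TV = D_5×(1+g_2)/(r−g_2) = 12659.98663/0.068 = 186176.27391
P_0 = D_1/(1+r)^1 + D_2/(1+r)^2 + D_3/(1+r)^3 + D_4/(1+r)^4 + D_5/(1+r)^5 + TV/(1+r)^5
    = 5838.15668 + 6370.85485 + 6952.15866 + 7586.50309 + 8278.72779 + 123815.67889 = 158842.07995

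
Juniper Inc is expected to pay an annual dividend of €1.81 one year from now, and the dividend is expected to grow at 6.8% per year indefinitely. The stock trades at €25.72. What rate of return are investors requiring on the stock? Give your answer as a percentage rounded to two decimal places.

13.84%

P = D₁/(r − g) ⇒ r = D₁/P + g = €1.8100/€25.72 + 0.068 = 0.070373 + 0.068 = 0.138373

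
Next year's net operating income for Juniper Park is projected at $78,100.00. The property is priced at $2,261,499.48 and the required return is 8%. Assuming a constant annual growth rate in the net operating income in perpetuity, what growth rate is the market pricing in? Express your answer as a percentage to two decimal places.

P = D₁/(r−g) ⇒ g = r − D₁/P = 0.08 − $78,100.00/$2,261,499.48 = 0.045465

4.55%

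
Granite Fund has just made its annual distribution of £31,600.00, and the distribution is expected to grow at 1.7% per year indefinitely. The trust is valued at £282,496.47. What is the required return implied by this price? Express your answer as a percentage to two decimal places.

13.08%

D₁ = £31,600.00 × 1.017 = £32,137.2000
P = D₁/(r − g) ⇒ r = D₁/P + g = £32,137.2000/£282,496.47 + 0.017 = 0.113761 + 0.017 = 0.130761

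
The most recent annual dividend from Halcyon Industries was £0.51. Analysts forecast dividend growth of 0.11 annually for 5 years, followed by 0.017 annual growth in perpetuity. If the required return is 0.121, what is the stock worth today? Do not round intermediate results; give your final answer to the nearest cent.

£7.22

D_1 = 0.56610
D_2 = 0.62837
D_3 = 0.69749
D_4 = 0.77422
D_5 = 0.85938
Terminal value at year 5: TV = D_5×(1+g_2)/(r−g_2) = 0.87399/0.104 = 8.40374
P_0 = D_1/(1+r)^1 + D_2/(1+r)^2 + D_3/(1+r)^3 + D_4/(1+r)^4 + D_5/(1+r)^5 + TV/(1+r)^5
    = 0.50500 + 0.50004 + 0.49513 + 0.49027 + 0.48546 + 4.74728 = 7.22319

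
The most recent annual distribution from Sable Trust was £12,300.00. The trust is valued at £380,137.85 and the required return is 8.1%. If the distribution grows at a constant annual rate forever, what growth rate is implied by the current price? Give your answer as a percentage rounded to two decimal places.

P = D₀(1+g)/(r−g) ⇒ P(r−g) = D₀(1+g) ⇒ g(P+D₀) = P·r − D₀
g = (P·r − D₀)/(P + D₀) = (£380,137.85×0.081 − £12,300.00) / (£380,137.85 + £12,300.00) = 0.047119

4.71%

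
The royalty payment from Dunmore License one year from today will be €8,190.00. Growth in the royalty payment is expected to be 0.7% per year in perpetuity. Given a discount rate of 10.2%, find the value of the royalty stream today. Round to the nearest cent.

€86210.53

Growing perpetuity: P = D₁ / (r − g) = €8,190.0000 / (0.102 − 0.007) = €86,210.53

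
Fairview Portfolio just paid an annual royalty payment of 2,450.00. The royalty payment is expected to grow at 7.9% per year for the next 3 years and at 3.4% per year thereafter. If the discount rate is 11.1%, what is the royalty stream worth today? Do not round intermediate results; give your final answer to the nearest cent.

37072.92

D_1 = 2643.55000
D_2 = 2852.39045
D_3 = 3077.72930
Terminal value at year 3: TV = D_3×(1+g_2)/(r−g_2) = 3182.37209/0.077 = 41329.50768
P_0 = D_1/(1+r)^1 + D_2/(1+r)^2 + D_3/(1+r)^3 + TV/(1+r)^3
    = 2379.43294 + 2310.89842 + 2244.33789 + 30138.25167 = 37072.92093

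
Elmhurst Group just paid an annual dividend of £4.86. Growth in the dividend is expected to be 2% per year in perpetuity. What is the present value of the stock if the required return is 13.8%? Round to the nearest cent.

D₁ = D₀ × (1 + g) = £4.86 × 1.02 = £4.9572
Growing perpetuity: P = D₁ / (r − g) = £4.9572 / (0.138 − 0.02) = £42.01

£42.01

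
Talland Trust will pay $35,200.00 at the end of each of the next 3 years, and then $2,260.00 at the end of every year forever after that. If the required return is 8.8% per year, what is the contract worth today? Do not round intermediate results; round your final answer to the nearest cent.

PV of 3-year annuity: $35,200.00 × [1 − (1+0.088)^−3] / 0.088 = 89420.12899
Perpetuity value at year 3: $2,260.00 / 0.088 = 25681.81818
PV of perpetuity: 25681.81818 / (1+0.088)^3 = 19940.63945
Total PV = 89420.12899 + 19940.63945 = 109360.76844

$109360.77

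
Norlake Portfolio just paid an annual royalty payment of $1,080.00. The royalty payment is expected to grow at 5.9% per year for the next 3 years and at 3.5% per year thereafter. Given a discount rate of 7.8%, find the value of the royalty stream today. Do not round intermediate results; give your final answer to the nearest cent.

D_1 = 1143.72000
D_2 = 1211.19948
D_3 = 1282.66025
Terminal value at year 3: TV = D_3×(1+g_2)/(r−g_2) = 1327.55336/0.043 = 30873.33391
P_0 = D_1/(1+r)^1 + D_2/(1+r)^2 + D_3/(1+r)^3 + TV/(1+r)^3
    = 1060.96475 + 1042.26500 + 1023.89484 + 24644.91062 = 27772.03521

$27772.04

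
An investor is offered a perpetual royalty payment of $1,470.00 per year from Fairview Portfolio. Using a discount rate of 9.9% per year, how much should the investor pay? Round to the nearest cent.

Level perpetuity: PV = C / r = $1,470.00 / 0.099 = $14,848.48

$14848.48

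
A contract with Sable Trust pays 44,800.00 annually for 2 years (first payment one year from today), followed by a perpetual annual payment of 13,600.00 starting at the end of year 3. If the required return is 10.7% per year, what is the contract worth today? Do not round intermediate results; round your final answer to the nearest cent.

180747.14

PV of 2-year annuity: 44,800.00 × [1 − (1+0.107)^−2] / 0.107 = 77027.76697
Perpetuity value at year 2: 13,600.00 / 0.107 = 127102.80374
PV of perpetuity: 127102.80374 / (1+0.107)^2 = 103719.37448
Total PV = 77027.76697 + 103719.37448 = 180747.14145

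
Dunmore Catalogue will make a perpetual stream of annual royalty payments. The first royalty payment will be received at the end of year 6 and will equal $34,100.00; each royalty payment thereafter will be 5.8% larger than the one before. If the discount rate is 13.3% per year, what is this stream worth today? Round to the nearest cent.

$243525.01

Value at end of year 5: C₁ / (r − g) = $34,100.00 / (0.133 − 0.058) = $454,666.6667
Discount to today: PV = $454,666.6667 / (1 + 0.133)^5 = $454,666.6667 / 1.867022 = $243,525.01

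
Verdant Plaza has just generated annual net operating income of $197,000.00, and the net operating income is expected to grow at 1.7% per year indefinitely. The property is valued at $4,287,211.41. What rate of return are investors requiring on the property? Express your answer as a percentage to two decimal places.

6.37%

D₁ = $197,000.00 × 1.017 = $200,349.0000
P = D₁/(r − g) ⇒ r = D₁/P + g = $200,349.0000/$4,287,211.41 + 0.017 = 0.046732 + 0.017 = 0.063732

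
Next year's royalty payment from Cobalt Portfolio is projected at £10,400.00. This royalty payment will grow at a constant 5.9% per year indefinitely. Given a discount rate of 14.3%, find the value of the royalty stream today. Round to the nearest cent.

£123809.52

Growing perpetuity: P = D₁ / (r − g) = £10,400.0000 / (0.143 − 0.059) = £123,809.52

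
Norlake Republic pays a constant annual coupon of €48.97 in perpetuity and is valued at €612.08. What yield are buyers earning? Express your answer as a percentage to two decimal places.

8.00%

P = C/r ⇒ r = C/P = €48.97/€612.08 = 0.080006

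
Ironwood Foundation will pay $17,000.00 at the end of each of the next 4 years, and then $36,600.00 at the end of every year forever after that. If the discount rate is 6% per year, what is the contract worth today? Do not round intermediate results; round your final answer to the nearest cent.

$542083.93

PV of 4-year annuity: $17,000.00 × [1 − (1+0.06)^−4] / 0.06 = 58906.79542
Perpetuity value at year 4: $36,600.00 / 0.06 = 610000.00000
PV of perpetuity: 610000.00000 / (1+0.06)^4 = 483177.13458
Total PV = 58906.79542 + 483177.13458 = 542083.92999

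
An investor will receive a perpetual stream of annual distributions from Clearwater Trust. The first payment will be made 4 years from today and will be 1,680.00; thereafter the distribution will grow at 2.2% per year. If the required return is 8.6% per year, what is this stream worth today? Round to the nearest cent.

20494.62

Value at end of year 3: C₁ / (r − g) = 1,680.00 / (0.086 − 0.022) = 26,250.0000
Discount to today: PV = 26,250.0000 / (1 + 0.086)^3 = 26,250.0000 / 1.280824 = 20,494.62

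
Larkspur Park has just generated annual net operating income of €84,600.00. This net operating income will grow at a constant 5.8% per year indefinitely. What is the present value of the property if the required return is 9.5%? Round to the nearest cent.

€2419102.70

D₁ = D₀ × (1 + g) = €84,600.00 × 1.058 = €89,506.8000
Growing perpetuity: P = D₁ / (r − g) = €89,506.8000 / (0.095 − 0.058) = €2,419,102.70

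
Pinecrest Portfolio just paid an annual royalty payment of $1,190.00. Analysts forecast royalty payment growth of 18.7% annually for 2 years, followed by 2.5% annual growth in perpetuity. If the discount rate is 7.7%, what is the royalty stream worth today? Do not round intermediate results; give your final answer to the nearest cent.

D_1 = 1412.53000
D_2 = 1676.67311
Terminal value at year 2: TV = D_2×(1+g_2)/(r−g_2) = 1718.58994/0.052 = 33049.80650
P_0 = D_1/(1+r)^1 + D_2/(1+r)^2 + TV/(1+r)^2
    = 1311.54132 + 1445.49633 + 28492.95646 = 31249.99411

$31249.99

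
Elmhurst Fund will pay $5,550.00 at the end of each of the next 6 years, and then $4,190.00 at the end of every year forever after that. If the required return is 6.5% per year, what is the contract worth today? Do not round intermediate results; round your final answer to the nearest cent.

PV of 6-year annuity: $5,550.00 × [1 − (1+0.065)^−6] / 0.065 = 26867.62524
Perpetuity value at year 6: $4,190.00 / 0.065 = 64461.53846
PV of perpetuity: 64461.53846 / (1+0.065)^6 = 44177.69166
Total PV = 26867.62524 + 44177.69166 = 71045.31690

$71045.32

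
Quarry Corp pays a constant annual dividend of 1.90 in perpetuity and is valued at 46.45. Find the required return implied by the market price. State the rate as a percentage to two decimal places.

P = C/r ⇒ r = C/P = 1.90/46.45 = 0.040904

4.09%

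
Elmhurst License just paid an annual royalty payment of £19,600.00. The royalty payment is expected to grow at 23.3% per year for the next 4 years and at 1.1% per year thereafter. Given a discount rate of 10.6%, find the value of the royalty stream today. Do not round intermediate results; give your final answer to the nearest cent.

£425834.97

D_1 = 24166.80000
D_2 = 29797.66440
D_3 = 36740.52021
D_4 = 45301.06141
Terminal value at year 4: TV = D_4×(1+g_2)/(r−g_2) = 45799.37309/0.095 = 482098.66409
P_0 = D_1/(1+r)^1 + D_2/(1+r)^2 + D_3/(1+r)^3 + D_4/(1+r)^4 + TV/(1+r)^4
    = 21850.63291 + 24359.70197 + 27156.88294 + 30275.25919 + 322192.49516 = 425834.97217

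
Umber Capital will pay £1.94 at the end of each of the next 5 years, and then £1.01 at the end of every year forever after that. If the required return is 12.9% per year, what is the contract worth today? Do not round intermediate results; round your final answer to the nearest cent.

PV of 5-year annuity: £1.94 × [1 − (1+0.129)^−5] / 0.129 = 6.84011
Perpetuity value at year 5: £1.01 / 0.129 = 7.82946
PV of perpetuity: 7.82946 / (1+0.129)^5 = 4.26837
Total PV = 6.84011 + 4.26837 = 11.10848

£11.11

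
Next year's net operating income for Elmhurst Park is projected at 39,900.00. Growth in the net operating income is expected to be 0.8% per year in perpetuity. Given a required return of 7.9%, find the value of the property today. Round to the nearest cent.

Growing perpetuity: P = D₁ / (r − g) = 39,900.0000 / (0.079 − 0.008) = 561,971.83

561971.83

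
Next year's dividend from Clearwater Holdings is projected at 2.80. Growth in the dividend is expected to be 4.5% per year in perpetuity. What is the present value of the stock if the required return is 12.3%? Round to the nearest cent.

Growing perpetuity: P = D₁ / (r − g) = 2.8000 / (0.123 − 0.045) = 35.90

35.90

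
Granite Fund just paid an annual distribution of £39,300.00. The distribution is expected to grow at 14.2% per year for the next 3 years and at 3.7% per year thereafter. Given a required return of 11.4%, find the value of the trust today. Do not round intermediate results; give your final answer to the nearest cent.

D_1 = 44880.60000
D_2 = 51253.64520
D_3 = 58531.66282
Terminal value at year 3: TV = D_3×(1+g_2)/(r−g_2) = 60697.33434/0.077 = 788277.06939
P_0 = D_1/(1+r)^1 + D_2/(1+r)^2 + D_3/(1+r)^3 + TV/(1+r)^3
    = 40287.79174 + 41300.41128 + 42338.48266 + 570194.88987 = 694121.57555

£694121.58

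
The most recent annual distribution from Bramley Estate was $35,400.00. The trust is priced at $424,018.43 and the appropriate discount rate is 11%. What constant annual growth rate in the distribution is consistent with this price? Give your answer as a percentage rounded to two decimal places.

2.45%

P = D₀(1+g)/(r−g) ⇒ P(r−g) = D₀(1+g) ⇒ g(P+D₀) = P·r − D₀
g = (P·r − D₀)/(P + D₀) = ($424,018.43×0.11 − $35,400.00) / ($424,018.43 + $35,400.00) = 0.024470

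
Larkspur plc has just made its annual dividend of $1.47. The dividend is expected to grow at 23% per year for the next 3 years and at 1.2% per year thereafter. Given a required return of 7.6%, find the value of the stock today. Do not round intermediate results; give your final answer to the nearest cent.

$40.52

D_1 = 1.80810
D_2 = 2.22396
D_3 = 2.73547
Terminal value at year 3: TV = D_3×(1+g_2)/(r−g_2) = 2.76830/0.064 = 43.25469
P_0 = D_1/(1+r)^1 + D_2/(1+r)^2 + D_3/(1+r)^3 + TV/(1+r)^3
    = 1.68039 + 1.92089 + 2.19582 + 34.72133 = 40.51843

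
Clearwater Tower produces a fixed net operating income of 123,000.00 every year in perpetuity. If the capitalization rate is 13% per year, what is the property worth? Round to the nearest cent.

Level perpetuity: PV = C / r = 123,000.00 / 0.13 = 946,153.85

946153.85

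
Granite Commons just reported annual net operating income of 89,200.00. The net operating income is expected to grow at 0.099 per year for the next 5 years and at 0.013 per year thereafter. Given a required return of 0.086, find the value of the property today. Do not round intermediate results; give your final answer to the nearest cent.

1775958.11

D_1 = 98030.80000
D_2 = 107735.84920
D_3 = 118401.69827
D_4 = 130123.46640
D_5 = 143005.68957
Terminal value at year 5: TV = D_5×(1+g_2)/(r−g_2) = 144864.76354/0.073 = 1984448.81558
P_0 = D_1/(1+r)^1 + D_2/(1+r)^2 + D_3/(1+r)^3 + D_4/(1+r)^4 + D_5/(1+r)^5 + TV/(1+r)^5
    = 90267.77164 + 91348.32507 + 92441.81331 + 93548.39119 + 94668.21539 + 1313683.59167 = 1775958.10828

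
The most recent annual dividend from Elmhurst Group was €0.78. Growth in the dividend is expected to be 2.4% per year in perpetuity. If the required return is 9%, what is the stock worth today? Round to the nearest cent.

D₁ = D₀ × (1 + g) = €0.78 × 1.024 = €0.7987
Growing perpetuity: P = D₁ / (r − g) = €0.7987 / (0.09 − 0.024) = €12.10

€12.10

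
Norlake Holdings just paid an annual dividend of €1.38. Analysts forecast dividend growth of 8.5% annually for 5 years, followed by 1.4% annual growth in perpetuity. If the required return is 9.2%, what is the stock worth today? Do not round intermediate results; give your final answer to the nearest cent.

€24.14

D_1 = 1.49730
D_2 = 1.62457
D_3 = 1.76266
D_4 = 1.91249
D_5 = 2.07505
Terminal value at year 5: TV = D_5×(1+g_2)/(r−g_2) = 2.10410/0.078 = 26.97560
P_0 = D_1/(1+r)^1 + D_2/(1+r)^2 + D_3/(1+r)^3 + D_4/(1+r)^4 + D_5/(1+r)^5 + TV/(1+r)^5
    = 1.37115 + 1.36236 + 1.35363 + 1.34495 + 1.33633 + 17.37232 = 24.14076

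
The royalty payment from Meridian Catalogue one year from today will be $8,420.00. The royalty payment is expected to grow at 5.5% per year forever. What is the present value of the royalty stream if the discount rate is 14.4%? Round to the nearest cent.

$94606.74

Growing perpetuity: P = D₁ / (r − g) = $8,420.0000 / (0.144 − 0.055) = $94,606.74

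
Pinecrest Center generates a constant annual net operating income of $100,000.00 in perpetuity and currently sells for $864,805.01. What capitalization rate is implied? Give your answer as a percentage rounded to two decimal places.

11.56%

P = C/r ⇒ r = C/P = $100,000.00/$864,805.01 = 0.115633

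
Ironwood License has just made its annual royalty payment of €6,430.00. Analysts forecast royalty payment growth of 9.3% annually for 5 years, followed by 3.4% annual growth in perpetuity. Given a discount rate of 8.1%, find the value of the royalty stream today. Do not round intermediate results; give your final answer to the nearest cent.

€182724.54

D_1 = 7027.99000
D_2 = 7681.59307
D_3 = 8395.98123
D_4 = 9176.80748
D_5 = 10030.25058
Terminal value at year 5: TV = D_5×(1+g_2)/(r−g_2) = 10371.27909/0.047 = 220665.51265
P_0 = D_1/(1+r)^1 + D_2/(1+r)^2 + D_3/(1+r)^3 + D_4/(1+r)^4 + D_5/(1+r)^5 + TV/(1+r)^5
    = 6501.37835 + 6573.54907 + 6646.52093 + 6720.30285 + 6794.90381 + 149487.88373 = 182724.53874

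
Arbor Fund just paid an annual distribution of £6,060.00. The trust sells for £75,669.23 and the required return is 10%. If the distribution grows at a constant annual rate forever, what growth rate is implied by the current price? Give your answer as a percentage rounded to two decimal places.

P = D₀(1+g)/(r−g) ⇒ P(r−g) = D₀(1+g) ⇒ g(P+D₀) = P·r − D₀
g = (P·r − D₀)/(P + D₀) = (£75,669.23×0.1 − £6,060.00) / (£75,669.23 + £6,060.00) = 0.018438

1.84%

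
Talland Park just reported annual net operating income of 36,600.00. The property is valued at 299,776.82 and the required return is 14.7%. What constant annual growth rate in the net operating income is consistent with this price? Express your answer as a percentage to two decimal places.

P = D₀(1+g)/(r−g) ⇒ P(r−g) = D₀(1+g) ⇒ g(P+D₀) = P·r − D₀
g = (P·r − D₀)/(P + D₀) = (299,776.82×0.147 − 36,600.00) / (299,776.82 + 36,600.00) = 0.022199

2.22%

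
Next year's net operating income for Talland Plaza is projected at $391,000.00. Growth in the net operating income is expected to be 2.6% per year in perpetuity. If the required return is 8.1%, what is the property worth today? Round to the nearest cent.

Growing perpetuity: P = D₁ / (r − g) = $391,000.0000 / (0.081 − 0.026) = $7,109,090.91

$7109090.91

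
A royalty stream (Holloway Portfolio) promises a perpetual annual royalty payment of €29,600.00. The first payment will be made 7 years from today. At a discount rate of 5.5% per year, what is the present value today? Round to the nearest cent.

€390314.12

Value at end of year 6: C / r = €29,600.00 / 0.055 = €538,181.8182
Discount to today: PV = €538,181.8182 / (1 + 0.055)^6 = €538,181.8182 / 1.378843 = €390,314.12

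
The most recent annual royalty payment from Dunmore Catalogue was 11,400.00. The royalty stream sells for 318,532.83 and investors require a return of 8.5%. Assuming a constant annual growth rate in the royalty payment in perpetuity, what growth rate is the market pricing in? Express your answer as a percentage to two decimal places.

4.75%

P = D₀(1+g)/(r−g) ⇒ P(r−g) = D₀(1+g) ⇒ g(P+D₀) = P·r − D₀
g = (P·r − D₀)/(P + D₀) = (318,532.83×0.085 − 11,400.00) / (318,532.83 + 11,400.00) = 0.047511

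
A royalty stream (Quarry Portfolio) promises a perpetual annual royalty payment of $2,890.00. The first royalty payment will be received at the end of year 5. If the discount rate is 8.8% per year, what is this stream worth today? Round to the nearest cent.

Value at end of year 4: C / r = $2,890.00 / 0.088 = $32,840.9091
Discount to today: PV = $32,840.9091 / (1 + 0.088)^4 = $32,840.9091 / 1.401250 = $23,436.87

$23436.87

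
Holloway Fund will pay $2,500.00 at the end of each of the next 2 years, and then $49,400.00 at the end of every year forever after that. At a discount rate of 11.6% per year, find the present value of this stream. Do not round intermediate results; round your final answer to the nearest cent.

PV of 2-year annuity: $2,500.00 × [1 − (1+0.116)^−2] / 0.116 = 4247.44029
Perpetuity value at year 2: $49,400.00 / 0.116 = 425862.06897
PV of perpetuity: 425862.06897 / (1+0.116)^2 = 341932.64874
Total PV = 4247.44029 + 341932.64874 = 346180.08903

$346180.09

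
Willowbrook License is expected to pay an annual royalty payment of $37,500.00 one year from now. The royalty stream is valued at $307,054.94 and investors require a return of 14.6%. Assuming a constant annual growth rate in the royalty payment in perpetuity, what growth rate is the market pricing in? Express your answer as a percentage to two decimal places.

2.39%

P = D₁/(r−g) ⇒ g = r − D₁/P = 0.146 − $37,500.00/$307,054.94 = 0.023872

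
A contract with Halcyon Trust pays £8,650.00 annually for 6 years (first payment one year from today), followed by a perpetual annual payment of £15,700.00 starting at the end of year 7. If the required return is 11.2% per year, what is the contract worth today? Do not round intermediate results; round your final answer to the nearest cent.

PV of 6-year annuity: £8,650.00 × [1 − (1+0.112)^−6] / 0.112 = 36384.27793
Perpetuity value at year 6: £15,700.00 / 0.112 = 140178.57143
PV of perpetuity: 140178.57143 / (1+0.112)^6 = 74140.05541
Total PV = 36384.27793 + 74140.05541 = 110524.33334

£110524.33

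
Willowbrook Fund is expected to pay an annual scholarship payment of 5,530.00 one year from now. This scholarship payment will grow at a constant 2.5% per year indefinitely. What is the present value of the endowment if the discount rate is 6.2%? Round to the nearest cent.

149459.46

Growing perpetuity: P = D₁ / (r − g) = 5,530.0000 / (0.062 − 0.025) = 149,459.46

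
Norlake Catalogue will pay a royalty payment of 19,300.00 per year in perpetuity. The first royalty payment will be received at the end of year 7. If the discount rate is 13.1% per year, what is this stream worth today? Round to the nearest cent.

Value at end of year 6: C / r = 19,300.00 / 0.131 = 147,328.2443
Discount to today: PV = 147,328.2443 / (1 + 0.131)^6 = 147,328.2443 / 2.093031 = 70,389.91

70389.91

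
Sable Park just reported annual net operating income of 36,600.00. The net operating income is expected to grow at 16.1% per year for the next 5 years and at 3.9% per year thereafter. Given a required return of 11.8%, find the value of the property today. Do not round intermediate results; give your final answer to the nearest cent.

D_1 = 42492.60000
D_2 = 49333.90860
D_3 = 57276.66788
D_4 = 66498.21141
D_5 = 77204.42345
Terminal value at year 5: TV = D_5×(1+g_2)/(r−g_2) = 80215.39597/0.079 = 1015384.75907
P_0 = D_1/(1+r)^1 + D_2/(1+r)^2 + D_3/(1+r)^3 + D_4/(1+r)^4 + D_5/(1+r)^5 + TV/(1+r)^5
    = 38007.69231 + 39469.52663 + 40987.58534 + 42564.03093 + 44201.10905 + 581328.51012 = 786558.45438

786558.45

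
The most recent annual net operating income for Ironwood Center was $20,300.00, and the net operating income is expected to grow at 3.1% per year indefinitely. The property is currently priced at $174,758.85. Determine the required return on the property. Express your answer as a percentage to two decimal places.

D₁ = $20,300.00 × 1.031 = $20,929.3000
P = D₁/(r − g) ⇒ r = D₁/P + g = $20,929.3000/$174,758.85 + 0.031 = 0.119761 + 0.031 = 0.150761

15.08%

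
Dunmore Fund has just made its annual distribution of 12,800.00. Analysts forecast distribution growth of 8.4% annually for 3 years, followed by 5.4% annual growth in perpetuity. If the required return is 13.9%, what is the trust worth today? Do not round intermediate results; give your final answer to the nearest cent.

171629.03

D_1 = 13875.20000
D_2 = 15040.71680
D_3 = 16304.13701
Terminal value at year 3: TV = D_3×(1+g_2)/(r−g_2) = 17184.56041/0.085 = 202171.29894
P_0 = D_1/(1+r)^1 + D_2/(1+r)^2 + D_3/(1+r)^3 + TV/(1+r)^3
    = 12181.91396 + 11593.67404 + 11033.83903 + 136819.60402 = 171629.03106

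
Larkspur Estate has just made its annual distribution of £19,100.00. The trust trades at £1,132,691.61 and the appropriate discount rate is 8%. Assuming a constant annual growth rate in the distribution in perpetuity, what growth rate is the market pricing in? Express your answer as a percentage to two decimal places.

P = D₀(1+g)/(r−g) ⇒ P(r−g) = D₀(1+g) ⇒ g(P+D₀) = P·r − D₀
g = (P·r − D₀)/(P + D₀) = (£1,132,691.61×0.08 − £19,100.00) / (£1,132,691.61 + £19,100.00) = 0.062091

6.21%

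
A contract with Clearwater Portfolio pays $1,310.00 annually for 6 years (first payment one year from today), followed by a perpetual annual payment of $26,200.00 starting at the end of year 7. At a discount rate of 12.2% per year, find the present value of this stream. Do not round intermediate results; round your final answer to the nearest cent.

$112998.21

PV of 6-year annuity: $1,310.00 × [1 − (1+0.122)^−6] / 0.122 = 5355.57318
Perpetuity value at year 6: $26,200.00 / 0.122 = 214754.09836
PV of perpetuity: 214754.09836 / (1+0.122)^6 = 107642.63469
Total PV = 5355.57318 + 107642.63469 = 112998.20787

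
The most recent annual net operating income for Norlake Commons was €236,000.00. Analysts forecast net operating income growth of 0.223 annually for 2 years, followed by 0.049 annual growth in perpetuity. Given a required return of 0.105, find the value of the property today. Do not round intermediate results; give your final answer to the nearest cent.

€5965662.77

D_1 = 288628.00000
D_2 = 352992.04400
Terminal value at year 2: TV = D_2×(1+g_2)/(r−g_2) = 370288.65416/0.056 = 6612297.39564
P_0 = D_1/(1+r)^1 + D_2/(1+r)^2 + TV/(1+r)^2
    = 261201.80995 + 289094.85391 + 5415366.10278 = 5965662.76665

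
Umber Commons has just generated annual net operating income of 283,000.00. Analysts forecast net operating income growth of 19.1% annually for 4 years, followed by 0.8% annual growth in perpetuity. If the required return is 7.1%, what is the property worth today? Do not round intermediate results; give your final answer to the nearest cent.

D_1 = 337053.00000
D_2 = 401430.12300
D_3 = 478103.27649
D_4 = 569421.00230
Terminal value at year 4: TV = D_4×(1+g_2)/(r−g_2) = 573976.37032/0.063 = 9110736.03685
P_0 = D_1/(1+r)^1 + D_2/(1+r)^2 + D_3/(1+r)^3 + D_4/(1+r)^4 + TV/(1+r)^4
    = 314708.68347 + 349970.16061 + 389182.50354 + 432788.38629 + 6924614.18062 = 8411263.91453

8411263.91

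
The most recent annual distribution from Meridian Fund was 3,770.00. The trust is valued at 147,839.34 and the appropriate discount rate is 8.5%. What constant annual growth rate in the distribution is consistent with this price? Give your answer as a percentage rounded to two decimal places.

P = D₀(1+g)/(r−g) ⇒ P(r−g) = D₀(1+g) ⇒ g(P+D₀) = P·r − D₀
g = (P·r − D₀)/(P + D₀) = (147,839.34×0.085 − 3,770.00) / (147,839.34 + 3,770.00) = 0.058020

5.80%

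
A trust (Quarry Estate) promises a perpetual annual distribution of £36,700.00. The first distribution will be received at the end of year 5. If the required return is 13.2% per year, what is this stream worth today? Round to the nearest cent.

£169319.28

Value at end of year 4: C / r = £36,700.00 / 0.132 = £278,030.3030
Discount to today: PV = £278,030.3030 / (1 + 0.132)^4 = £278,030.3030 / 1.642047 = £169,319.28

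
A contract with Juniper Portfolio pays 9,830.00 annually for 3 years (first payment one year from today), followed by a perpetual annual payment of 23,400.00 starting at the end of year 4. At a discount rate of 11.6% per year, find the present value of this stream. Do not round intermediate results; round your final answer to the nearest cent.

168905.94

PV of 3-year annuity: 9,830.00 × [1 − (1+0.116)^−3] / 0.116 = 23773.23946
Perpetuity value at year 3: 23,400.00 / 0.116 = 201724.13793
PV of perpetuity: 201724.13793 / (1+0.116)^3 = 145132.70320
Total PV = 23773.23946 + 145132.70320 = 168905.94266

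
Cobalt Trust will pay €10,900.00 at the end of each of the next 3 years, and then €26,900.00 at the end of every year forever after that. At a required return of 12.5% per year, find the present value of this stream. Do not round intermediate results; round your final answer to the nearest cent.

PV of 3-year annuity: €10,900.00 × [1 − (1+0.125)^−3] / 0.125 = 25956.65295
Perpetuity value at year 3: €26,900.00 / 0.125 = 215200.00000
PV of perpetuity: 215200.00000 / (1+0.125)^3 = 151141.83813
Total PV = 25956.65295 + 151141.83813 = 177098.49108

€177098.49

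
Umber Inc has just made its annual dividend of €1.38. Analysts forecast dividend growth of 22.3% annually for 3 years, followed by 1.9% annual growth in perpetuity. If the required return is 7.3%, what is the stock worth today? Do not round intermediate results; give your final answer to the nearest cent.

D_1 = 1.68774
D_2 = 2.06411
D_3 = 2.52440
Terminal value at year 3: TV = D_3×(1+g_2)/(r−g_2) = 2.57237/0.054 = 47.63639
P_0 = D_1/(1+r)^1 + D_2/(1+r)^2 + D_3/(1+r)^3 + TV/(1+r)^3
    = 1.57292 + 1.79280 + 2.04343 + 38.56024 = 43.96939

€43.97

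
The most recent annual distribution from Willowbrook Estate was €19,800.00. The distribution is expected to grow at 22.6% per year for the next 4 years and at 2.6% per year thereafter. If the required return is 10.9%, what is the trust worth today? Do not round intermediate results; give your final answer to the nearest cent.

D_1 = 24274.80000
D_2 = 29760.90480
D_3 = 36486.86928
D_4 = 44732.90174
Terminal value at year 4: TV = D_4×(1+g_2)/(r−g_2) = 45895.95719/0.083 = 552963.33962
P_0 = D_1/(1+r)^1 + D_2/(1+r)^2 + D_3/(1+r)^3 + D_4/(1+r)^4 + TV/(1+r)^4
    = 21888.90893 + 24198.19869 + 26751.11956 + 29573.37473 + 365569.66839 = 467981.27030

€467981.27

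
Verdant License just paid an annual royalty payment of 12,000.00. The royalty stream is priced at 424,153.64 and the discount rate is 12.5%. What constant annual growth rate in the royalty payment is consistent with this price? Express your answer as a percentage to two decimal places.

9.40%

P = D₀(1+g)/(r−g) ⇒ P(r−g) = D₀(1+g) ⇒ g(P+D₀) = P·r − D₀
g = (P·r − D₀)/(P + D₀) = (424,153.64×0.125 − 12,000.00) / (424,153.64 + 12,000.00) = 0.094048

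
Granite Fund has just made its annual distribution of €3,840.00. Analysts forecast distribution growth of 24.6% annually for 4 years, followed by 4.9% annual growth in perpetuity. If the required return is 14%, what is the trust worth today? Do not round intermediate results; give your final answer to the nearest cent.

€82449.29

D_1 = 4784.64000
D_2 = 5961.66144
D_3 = 7428.23015
D_4 = 9255.57477
Terminal value at year 4: TV = D_4×(1+g_2)/(r−g_2) = 9709.09794/0.091 = 106693.38391
P_0 = D_1/(1+r)^1 + D_2/(1+r)^2 + D_3/(1+r)^3 + D_4/(1+r)^4 + TV/(1+r)^4
    = 4197.05263 + 4587.30489 + 5013.84377 + 5480.04328 + 63171.04834 = 82449.29291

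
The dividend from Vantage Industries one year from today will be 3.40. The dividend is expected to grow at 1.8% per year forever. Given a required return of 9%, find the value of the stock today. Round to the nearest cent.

47.22

Growing perpetuity: P = D₁ / (r − g) = 3.4000 / (0.09 − 0.018) = 47.22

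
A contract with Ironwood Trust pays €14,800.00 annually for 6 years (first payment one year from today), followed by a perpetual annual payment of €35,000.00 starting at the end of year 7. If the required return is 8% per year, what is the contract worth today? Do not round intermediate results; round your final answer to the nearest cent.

PV of 6-year annuity: €14,800.00 × [1 − (1+0.08)^−6] / 0.08 = 68418.61903
Perpetuity value at year 6: €35,000.00 / 0.08 = 437500.00000
PV of perpetuity: 437500.00000 / (1+0.08)^6 = 275699.21176
Total PV = 68418.61903 + 275699.21176 = 344117.83079

€344117.83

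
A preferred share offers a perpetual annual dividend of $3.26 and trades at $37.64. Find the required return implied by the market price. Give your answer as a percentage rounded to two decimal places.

8.66%

P = C/r ⇒ r = C/P = $3.26/$37.64 = 0.086610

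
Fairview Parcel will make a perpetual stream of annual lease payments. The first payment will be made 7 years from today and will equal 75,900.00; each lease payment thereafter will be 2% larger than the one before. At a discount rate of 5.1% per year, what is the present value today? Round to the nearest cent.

1816618.72

Value at end of year 6: C₁ / (r − g) = 75,900.00 / (0.051 − 0.02) = 2,448,387.0968
Discount to today: PV = 2,448,387.0968 / (1 + 0.051)^6 = 2,448,387.0968 / 1.347772 = 1,816,618.72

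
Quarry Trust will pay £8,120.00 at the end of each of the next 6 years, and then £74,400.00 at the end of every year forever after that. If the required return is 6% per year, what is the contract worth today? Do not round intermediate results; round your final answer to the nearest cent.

£914079.74

PV of 6-year annuity: £8,120.00 × [1 − (1+0.06)^−6] / 0.06 = 39928.67353
Perpetuity value at year 6: £74,400.00 / 0.06 = 1240000.00000
PV of perpetuity: 1240000.00000 / (1+0.06)^6 = 874151.07015
Total PV = 39928.67353 + 874151.07015 = 914079.74367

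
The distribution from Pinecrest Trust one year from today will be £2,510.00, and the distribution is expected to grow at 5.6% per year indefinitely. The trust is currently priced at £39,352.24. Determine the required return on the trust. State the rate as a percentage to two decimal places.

11.98%

P = D₁/(r − g) ⇒ r = D₁/P + g = £2,510.0000/£39,352.24 + 0.056 = 0.063783 + 0.056 = 0.119783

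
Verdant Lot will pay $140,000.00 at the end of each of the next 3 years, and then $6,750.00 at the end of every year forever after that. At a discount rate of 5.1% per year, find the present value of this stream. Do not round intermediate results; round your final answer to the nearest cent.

$494546.86

PV of 3-year annuity: $140,000.00 × [1 − (1+0.051)^−3] / 0.051 = 380541.45346
Perpetuity value at year 3: $6,750.00 / 0.051 = 132352.94118
PV of perpetuity: 132352.94118 / (1+0.051)^3 = 114005.40681
Total PV = 380541.45346 + 114005.40681 = 494546.86027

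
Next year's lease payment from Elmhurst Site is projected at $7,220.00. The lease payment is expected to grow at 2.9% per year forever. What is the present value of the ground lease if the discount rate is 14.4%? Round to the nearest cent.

Growing perpetuity: P = D₁ / (r − g) = $7,220.0000 / (0.144 − 0.029) = $62,782.61

$62782.61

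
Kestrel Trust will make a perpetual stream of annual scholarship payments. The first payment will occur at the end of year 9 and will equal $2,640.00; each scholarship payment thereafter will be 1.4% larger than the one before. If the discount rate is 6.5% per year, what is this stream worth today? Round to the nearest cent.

Value at end of year 8: C₁ / (r − g) = $2,640.00 / (0.065 − 0.014) = $51,764.7059
Discount to today: PV = $51,764.7059 / (1 + 0.065)^8 = $51,764.7059 / 1.654996 = $31,277.85

$31277.85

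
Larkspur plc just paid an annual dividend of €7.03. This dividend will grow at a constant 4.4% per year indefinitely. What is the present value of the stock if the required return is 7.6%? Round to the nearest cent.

€229.35

D₁ = D₀ × (1 + g) = €7.03 × 1.044 = €7.3393
Growing perpetuity: P = D₁ / (r − g) = €7.3393 / (0.076 − 0.044) = €229.35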